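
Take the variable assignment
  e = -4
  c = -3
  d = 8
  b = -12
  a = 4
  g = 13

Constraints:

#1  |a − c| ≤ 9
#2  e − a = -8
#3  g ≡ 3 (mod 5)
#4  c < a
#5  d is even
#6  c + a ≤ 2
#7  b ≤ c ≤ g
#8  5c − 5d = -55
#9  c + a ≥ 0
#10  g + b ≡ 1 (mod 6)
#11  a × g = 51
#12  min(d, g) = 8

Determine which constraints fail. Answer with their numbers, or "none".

Violated: 11.

#1 |4 − (-3)| = 7; 7 ≤ 9 — satisfied.
#2 e − a = -4 − 4 = -8 — satisfied.
#3 13 mod 5 = 3 — satisfied.
#4 c = -3, a = 4; -3 < 4 — satisfied.
#5 d = 8 is even — satisfied.
#6 c + a = -3 + 4 = 1; 1 ≤ 2 — satisfied.
#7 values -12 ≤ -3 ≤ 13 — satisfied.
#8 5c − 5d = 5(-3) − 5(8) = -55 — satisfied.
#9 c + a = -3 + 4 = 1; 1 ≥ 0 — satisfied.
#10 g + b = 1; 1 mod 6 = 1 — satisfied.
#11 a × g = 4 × 13 = 52, not 51 — violated.
#12 min(8, 13) = 8 — satisfied.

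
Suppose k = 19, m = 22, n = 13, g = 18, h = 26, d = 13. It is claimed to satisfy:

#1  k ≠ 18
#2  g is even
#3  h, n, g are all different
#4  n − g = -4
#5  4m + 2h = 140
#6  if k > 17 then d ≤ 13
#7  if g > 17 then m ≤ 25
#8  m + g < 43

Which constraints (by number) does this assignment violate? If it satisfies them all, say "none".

#1 k = 19, and 19 ≠ 18  holds
#2 g = 18 is even  holds
#3 values 26, 13, 18 are pairwise distinct  holds
#4 n − g = 13 − 18 = -5, not -4  fails
#5 4m + 2h = 4(22) + 2(26) = 140  holds
#6 k = 19 > 17, so we need d ≤ 13; d = 13 ≤ 13  holds
#7 g = 18 > 17, so we need m ≤ 25; m = 22 ≤ 25  holds
#8 m + g = 22 + 18 = 40; 40 < 43  holds

The assignment fails constraint 4.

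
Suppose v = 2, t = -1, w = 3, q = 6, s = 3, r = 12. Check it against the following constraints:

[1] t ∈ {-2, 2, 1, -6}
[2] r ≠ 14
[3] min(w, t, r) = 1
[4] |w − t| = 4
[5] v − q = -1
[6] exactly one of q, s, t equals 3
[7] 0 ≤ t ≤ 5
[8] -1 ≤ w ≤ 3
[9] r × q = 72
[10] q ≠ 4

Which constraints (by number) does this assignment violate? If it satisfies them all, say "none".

Constraints 1, 3, 5, and 7 do not hold.

[1] t = -1 is not in {-2, 2, 1, -6} — does not hold.
[2] r = 12, and 12 ≠ 14 — holds.
[3] min(3, -1, 12) = -1, not 1 — does not hold.
[4] |3 − (-1)| = 4 — holds.
[5] v − q = 2 − 6 = -4, not -1 — does not hold.
[6] q=6, s=3, t=-1; 1 of them equals 3 — holds.
[7] t = -1 is outside [0, 5] — does not hold.
[8] w = 3 lies in [-1, 3] — holds.
[9] r × q = 12 × 6 = 72 — holds.
[10] q = 6, and 6 ≠ 4 — holds.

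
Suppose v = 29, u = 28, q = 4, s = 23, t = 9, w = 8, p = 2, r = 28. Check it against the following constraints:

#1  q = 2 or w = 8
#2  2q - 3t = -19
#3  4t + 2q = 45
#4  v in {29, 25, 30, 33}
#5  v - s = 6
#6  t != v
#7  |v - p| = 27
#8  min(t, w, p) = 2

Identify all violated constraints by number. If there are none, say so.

#1 q = 4 ≠ 2, but w = 8 = 8 (second disjunct)  ✓
#2 2q - 3t = 2(4) - 3(9) = -19  ✓
#3 4t + 2q = 4(9) + 2(4) = 44, not 45  ✗
#4 v = 29 is in {29, 25, 30, 33}  ✓
#5 v - s = 29 - 23 = 6  ✓
#6 t = 9, v = 29; distinct  ✓
#7 |29 - 2| = 27  ✓
#8 min(9, 8, 2) = 2  ✓

Constraint 3 does not hold.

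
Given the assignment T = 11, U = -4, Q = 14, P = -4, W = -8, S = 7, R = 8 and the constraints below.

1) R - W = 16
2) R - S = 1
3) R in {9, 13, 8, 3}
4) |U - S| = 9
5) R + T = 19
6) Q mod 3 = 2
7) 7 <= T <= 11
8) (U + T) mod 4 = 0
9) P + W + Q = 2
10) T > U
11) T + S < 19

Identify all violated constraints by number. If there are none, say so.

1) R - W = 8 - (-8) = 16  holds
2) R - S = 8 - 7 = 1  holds
3) R = 8 is in {9, 13, 8, 3}  holds
4) |-4 - 7| = 11, not 9  fails
5) R + T = 8 + 11 = 19  holds
6) 14 mod 3 = 2  holds
7) T = 11 lies in [7, 11]  holds
8) U + T = 7; 7 mod 4 = 3, not 0  fails
9) P + W + Q = -4 + (-8) + 14 = 2  holds
10) T = 11, U = -4; 11 > -4  holds
11) T + S = 11 + 7 = 18; 18 < 19  holds

The assignment fails constraints 4 and 8.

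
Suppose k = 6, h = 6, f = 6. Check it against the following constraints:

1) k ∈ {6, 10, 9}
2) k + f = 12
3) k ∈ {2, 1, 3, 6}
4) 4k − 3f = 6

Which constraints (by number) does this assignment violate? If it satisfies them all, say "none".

The assignment satisfies every constraint.

1) k = 6 is in {6, 10, 9} — holds.
2) k + f = 6 + 6 = 12 — holds.
3) k = 6 is in {2, 1, 3, 6} — holds.
4) 4k − 3f = 4(6) − 3(6) = 6 — holds.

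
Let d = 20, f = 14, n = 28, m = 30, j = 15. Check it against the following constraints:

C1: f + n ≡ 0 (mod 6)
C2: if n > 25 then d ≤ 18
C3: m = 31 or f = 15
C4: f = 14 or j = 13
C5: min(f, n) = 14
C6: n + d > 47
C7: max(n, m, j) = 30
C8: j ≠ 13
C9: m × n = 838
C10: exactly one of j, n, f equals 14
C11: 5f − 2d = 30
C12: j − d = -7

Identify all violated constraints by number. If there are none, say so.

The assignment fails constraints 2, 3, 9, 12.

C1: f + n = 42; 42 mod 6 = 0 — OK.
C2: n = 28 > 25, so we need d ≤ 18; but d = 20 > 18 — violated.
C3: m = 30 ≠ 31 and f = 14 ≠ 15; both disjuncts false — violated.
C4: f = 14 = 14 (first disjunct) — OK.
C5: min(14, 28) = 14 — OK.
C6: n + d = 28 + 20 = 48; 48 > 47 — OK.
C7: max(28, 30, 15) = 30 — OK.
C8: j = 15, and 15 ≠ 13 — OK.
C9: m × n = 30 × 28 = 840, not 838 — violated.
C10: j=15, n=28, f=14; 1 of them equals 14 — OK.
C11: 5f − 2d = 5(14) − 2(20) = 30 — OK.
C12: j − d = 15 − 20 = -5, not -7 — violated.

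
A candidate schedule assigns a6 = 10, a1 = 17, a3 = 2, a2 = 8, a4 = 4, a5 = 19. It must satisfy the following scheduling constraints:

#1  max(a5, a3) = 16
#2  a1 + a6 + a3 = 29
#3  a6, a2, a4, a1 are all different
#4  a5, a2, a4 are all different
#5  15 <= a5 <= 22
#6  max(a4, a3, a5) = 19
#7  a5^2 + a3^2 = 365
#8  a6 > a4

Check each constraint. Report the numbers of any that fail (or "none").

No — constraint 1 is not satisfied.

#1 max(19, 2) = 19, not 16 — does not hold.
#2 a1 + a6 + a3 = 17 + 10 + 2 = 29 — holds.
#3 values 10, 8, 4, 17 are pairwise distinct — holds.
#4 values 19, 8, 4 are pairwise distinct — holds.
#5 a5 = 19 lies in [15, 22] — holds.
#6 max(4, 2, 19) = 19 — holds.
#7 a5^2 + a3^2 = 19^2 + 2^2 = 361 + 4 = 365 — holds.
#8 a6 = 10, a4 = 4; 10 > 4 — holds.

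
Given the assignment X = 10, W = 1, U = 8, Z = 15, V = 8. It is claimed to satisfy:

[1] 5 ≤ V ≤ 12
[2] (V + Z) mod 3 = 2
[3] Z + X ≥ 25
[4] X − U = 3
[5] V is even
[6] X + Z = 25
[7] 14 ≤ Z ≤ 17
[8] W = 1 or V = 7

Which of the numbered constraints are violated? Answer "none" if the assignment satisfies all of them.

[1] V = 8 lies in [5, 12]  ✔
[2] V + Z = 23; 23 mod 3 = 2  ✔
[3] Z + X = 15 + 10 = 25; 25 ≥ 25  ✔
[4] X − U = 10 − 8 = 2, not 3  ✘
[5] V = 8 is even  ✔
[6] X + Z = 10 + 15 = 25  ✔
[7] Z = 15 lies in [14, 17]  ✔
[8] W = 1 = 1 (first disjunct)  ✔

Constraint 4 does not hold.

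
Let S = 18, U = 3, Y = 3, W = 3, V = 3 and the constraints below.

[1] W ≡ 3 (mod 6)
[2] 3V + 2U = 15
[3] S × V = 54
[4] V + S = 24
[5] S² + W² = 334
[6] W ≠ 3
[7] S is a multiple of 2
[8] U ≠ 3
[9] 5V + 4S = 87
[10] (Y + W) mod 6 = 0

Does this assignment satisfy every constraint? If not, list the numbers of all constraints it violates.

The assignment fails constraints 4, 5, 6, 8.

[1] 3 mod 6 = 3 — holds.
[2] 3V + 2U = 3(3) + 2(3) = 15 — holds.
[3] S × V = 18 × 3 = 54 — holds.
[4] V + S = 3 + 18 = 21, not 24 — does not hold.
[5] S² + W² = 18² + 3² = 324 + 9 = 333, not 334 — does not hold.
[6] W = 3, but 3 is required to differ — does not hold.
[7] 18 / 2 = 9, so 2 divides 18 — holds.
[8] U = 3, but 3 is required to differ — does not hold.
[9] 5V + 4S = 5(3) + 4(18) = 87 — holds.
[10] Y + W = 6; 6 mod 6 = 0 — holds.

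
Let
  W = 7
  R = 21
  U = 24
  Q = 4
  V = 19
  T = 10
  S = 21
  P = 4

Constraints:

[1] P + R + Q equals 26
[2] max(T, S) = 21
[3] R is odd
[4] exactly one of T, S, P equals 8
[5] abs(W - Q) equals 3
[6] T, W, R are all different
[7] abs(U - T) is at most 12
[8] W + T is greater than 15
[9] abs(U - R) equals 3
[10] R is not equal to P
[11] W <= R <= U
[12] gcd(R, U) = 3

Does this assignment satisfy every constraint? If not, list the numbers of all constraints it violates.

Constraints 1, 4, and 7 do not hold.

[1] P + R + Q = 4 + 21 + 4 = 29, not 26 — violated.
[2] max(10, 21) = 21 — OK.
[3] R = 21 is odd — OK.
[4] T=10, S=21, P=4; 0 of them equal 8, not exactly one — violated.
[5] abs(7 - 4) = 3 — OK.
[6] values 10, 7, 21 are pairwise distinct — OK.
[7] abs(24 - 10) = 14; 14 > 12, exceeds bound 12 — violated.
[8] W + T = 7 + 10 = 17; 17 > 15 — OK.
[9] abs(24 - 21) = 3 — OK.
[10] R = 21, P = 4; distinct — OK.
[11] values 7 <= 21 <= 24 — OK.
[12] gcd(21, 24) = 3 — OK.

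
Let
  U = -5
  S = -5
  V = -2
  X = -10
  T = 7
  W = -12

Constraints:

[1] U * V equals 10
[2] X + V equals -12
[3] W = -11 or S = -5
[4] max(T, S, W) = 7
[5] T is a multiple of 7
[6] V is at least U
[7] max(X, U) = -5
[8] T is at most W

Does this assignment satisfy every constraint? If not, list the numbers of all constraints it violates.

[1] U * V = -5 * (-2) = 10  yes
[2] X + V = -10 + (-2) = -12  yes
[3] W = -12 ≠ -11, but S = -5 = -5 (second disjunct)  yes
[4] max(7, -5, -12) = 7  yes
[5] 7 / 7 = 1, so 7 divides 7  yes
[6] V = -2, U = -5; -2 ≥ -5  yes
[7] max(-10, -5) = -5  yes
[8] T = 7, W = -12; 7 > -12 (want ≤)  no

The assignment fails constraint 8.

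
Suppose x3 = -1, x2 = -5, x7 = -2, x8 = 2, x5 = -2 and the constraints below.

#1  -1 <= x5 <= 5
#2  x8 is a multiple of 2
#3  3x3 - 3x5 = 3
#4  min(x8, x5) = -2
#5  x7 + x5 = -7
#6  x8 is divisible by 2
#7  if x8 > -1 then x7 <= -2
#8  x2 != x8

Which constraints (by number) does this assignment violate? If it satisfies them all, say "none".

#1 x5 = -2 is outside [-1, 5] — violated.
#2 2 / 2 = 1, so 2 divides 2 — OK.
#3 3x3 - 3x5 = 3(-1) - 3(-2) = 3 — OK.
#4 min(2, -2) = -2 — OK.
#5 x7 + x5 = -2 + (-2) = -4, not -7 — violated.
#6 2 / 2 = 1, so 2 divides 2 — OK.
#7 x8 = 2 > -1, so we need x7 ≤ -2; x7 = -2 ≤ -2 — OK.
#8 x2 = -5, x8 = 2; distinct — OK.

No — constraints 1, 5 are not satisfied.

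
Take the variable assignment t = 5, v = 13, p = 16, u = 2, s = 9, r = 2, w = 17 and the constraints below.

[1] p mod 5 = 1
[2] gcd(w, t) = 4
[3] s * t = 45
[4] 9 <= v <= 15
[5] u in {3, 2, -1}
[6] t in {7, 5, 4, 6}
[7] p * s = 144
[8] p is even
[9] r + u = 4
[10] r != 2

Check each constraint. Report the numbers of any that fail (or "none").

[1] 16 mod 5 = 1 — holds.
[2] gcd(17, 5) = 1, not 4 — does not hold.
[3] s * t = 9 * 5 = 45 — holds.
[4] v = 13 lies in [9, 15] — holds.
[5] u = 2 is in {3, 2, -1} — holds.
[6] t = 5 is in {7, 5, 4, 6} — holds.
[7] p * s = 16 * 9 = 144 — holds.
[8] p = 16 is even — holds.
[9] r + u = 2 + 2 = 4 — holds.
[10] r = 2, but 2 is required to differ — does not hold.

Constraints 2 and 10 do not hold.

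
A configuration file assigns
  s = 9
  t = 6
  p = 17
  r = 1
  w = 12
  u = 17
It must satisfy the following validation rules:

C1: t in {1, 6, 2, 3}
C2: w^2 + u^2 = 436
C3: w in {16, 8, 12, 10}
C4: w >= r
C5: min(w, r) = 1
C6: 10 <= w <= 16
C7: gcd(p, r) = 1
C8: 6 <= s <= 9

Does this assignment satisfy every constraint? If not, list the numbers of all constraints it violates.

C1: t = 6 is in {1, 6, 2, 3}  OK
C2: w^2 + u^2 = 12^2 + 17^2 = 144 + 289 = 433, not 436  FAIL
C3: w = 12 is in {16, 8, 12, 10}  OK
C4: w = 12, r = 1; 12 ≥ 1  OK
C5: min(12, 1) = 1  OK
C6: w = 12 lies in [10, 16]  OK
C7: gcd(17, 1) = 1  OK
C8: s = 9 lies in [6, 9]  OK

The assignment fails constraint 2.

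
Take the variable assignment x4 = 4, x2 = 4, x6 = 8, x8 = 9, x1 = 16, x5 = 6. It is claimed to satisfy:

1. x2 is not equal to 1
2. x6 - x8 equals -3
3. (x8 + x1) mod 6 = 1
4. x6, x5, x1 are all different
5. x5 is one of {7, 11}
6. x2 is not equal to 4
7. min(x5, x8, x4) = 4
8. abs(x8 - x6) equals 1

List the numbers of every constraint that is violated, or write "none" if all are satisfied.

The assignment fails constraints 2, 5, 6.

1. x2 = 4, and 4 ≠ 1 — holds.
2. x6 - x8 = 8 - 9 = -1, not -3 — does not hold.
3. x8 + x1 = 25; 25 mod 6 = 1 — holds.
4. values 8, 6, 16 are pairwise distinct — holds.
5. x5 = 6 is not in {7, 11} — does not hold.
6. x2 = 4, but 4 is required to differ — does not hold.
7. min(6, 9, 4) = 4 — holds.
8. abs(9 - 8) = 1 — holds.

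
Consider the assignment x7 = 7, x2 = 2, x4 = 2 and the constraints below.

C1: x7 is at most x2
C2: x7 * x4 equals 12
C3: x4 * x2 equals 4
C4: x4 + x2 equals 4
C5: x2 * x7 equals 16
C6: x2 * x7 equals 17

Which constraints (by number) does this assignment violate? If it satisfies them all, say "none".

C1: x7 = 7, x2 = 2; 7 > 2 (want ≤)  false
C2: x7 * x4 = 7 * 2 = 14, not 12  false
C3: x4 * x2 = 2 * 2 = 4  true
C4: x4 + x2 = 2 + 2 = 4  true
C5: x2 * x7 = 2 * 7 = 14, not 16  false
C6: x2 * x7 = 2 * 7 = 14, not 17  false

No — constraints 1, 2, 5, and 6 are not satisfied.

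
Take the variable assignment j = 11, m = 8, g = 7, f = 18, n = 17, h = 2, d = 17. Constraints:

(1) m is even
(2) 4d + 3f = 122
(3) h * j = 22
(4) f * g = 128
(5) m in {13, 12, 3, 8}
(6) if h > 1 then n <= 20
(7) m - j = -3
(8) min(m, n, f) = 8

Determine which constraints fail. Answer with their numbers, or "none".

(1) m = 8 is even  yes
(2) 4d + 3f = 4(17) + 3(18) = 122  yes
(3) h * j = 2 * 11 = 22  yes
(4) f * g = 18 * 7 = 126, not 128  no
(5) m = 8 is in {13, 12, 3, 8}  yes
(6) h = 2 > 1, so we need n ≤ 20; n = 17 ≤ 20  yes
(7) m - j = 8 - 11 = -3  yes
(8) min(8, 17, 18) = 8  yes

No — constraint 4 is not satisfied.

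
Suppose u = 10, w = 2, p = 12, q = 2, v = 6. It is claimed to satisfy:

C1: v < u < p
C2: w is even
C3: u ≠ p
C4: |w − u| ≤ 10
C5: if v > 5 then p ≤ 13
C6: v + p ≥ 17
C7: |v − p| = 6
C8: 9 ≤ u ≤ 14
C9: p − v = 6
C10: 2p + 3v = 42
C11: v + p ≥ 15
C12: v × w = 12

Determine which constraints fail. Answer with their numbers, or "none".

Yes — all constraints hold.

C1: values 6 < 10 < 12  true
C2: w = 2 is even  true
C3: u = 10, p = 12; distinct  true
C4: |2 − 10| = 8; 8 ≤ 10  true
C5: v = 6 > 5, so we need p ≤ 13; p = 12 ≤ 13  true
C6: v + p = 6 + 12 = 18; 18 ≥ 17  true
C7: |6 − 12| = 6  true
C8: u = 10 lies in [9, 14]  true
C9: p − v = 12 − 6 = 6  true
C10: 2p + 3v = 2(12) + 3(6) = 42  true
C11: v + p = 6 + 12 = 18; 18 ≥ 15  true
C12: v × w = 6 × 2 = 12  true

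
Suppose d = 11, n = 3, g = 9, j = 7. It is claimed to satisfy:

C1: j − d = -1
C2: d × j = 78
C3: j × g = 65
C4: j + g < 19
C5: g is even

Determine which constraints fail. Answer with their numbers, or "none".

C1: j − d = 7 − 11 = -4, not -1  FAIL
C2: d × j = 11 × 7 = 77, not 78  FAIL
C3: j × g = 7 × 9 = 63, not 65  FAIL
C4: j + g = 7 + 9 = 16; 16 < 19  OK
C5: g = 9 is odd  FAIL

Violated: 1, 2, 3, and 5.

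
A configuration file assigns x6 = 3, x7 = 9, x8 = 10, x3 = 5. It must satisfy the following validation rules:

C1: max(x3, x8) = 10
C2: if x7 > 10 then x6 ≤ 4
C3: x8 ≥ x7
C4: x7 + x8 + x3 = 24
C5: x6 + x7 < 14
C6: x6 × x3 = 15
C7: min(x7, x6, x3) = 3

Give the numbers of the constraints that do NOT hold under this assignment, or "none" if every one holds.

Yes — all constraints hold.

C1: max(5, 10) = 10 — satisfied.
C2: x7 = 9, not > 10; antecedent false, conditional vacuously true — satisfied.
C3: x8 = 10, x7 = 9; 10 ≥ 9 — satisfied.
C4: x7 + x8 + x3 = 9 + 10 + 5 = 24 — satisfied.
C5: x6 + x7 = 3 + 9 = 12; 12 < 14 — satisfied.
C6: x6 × x3 = 3 × 5 = 15 — satisfied.
C7: min(9, 3, 5) = 3 — satisfied.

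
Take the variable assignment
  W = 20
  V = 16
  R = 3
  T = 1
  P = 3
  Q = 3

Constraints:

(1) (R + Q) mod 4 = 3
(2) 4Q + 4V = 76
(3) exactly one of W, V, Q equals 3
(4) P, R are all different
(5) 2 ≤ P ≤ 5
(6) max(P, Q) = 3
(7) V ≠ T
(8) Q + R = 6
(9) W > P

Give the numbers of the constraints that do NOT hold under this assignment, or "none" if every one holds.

(1) R + Q = 6; 6 mod 4 = 2, not 3 — violated.
(2) 4Q + 4V = 4(3) + 4(16) = 76 — OK.
(3) W=20, V=16, Q=3; 1 of them equals 3 — OK.
(4) P = R = 3, not all different — violated.
(5) P = 3 lies in [2, 5] — OK.
(6) max(3, 3) = 3 — OK.
(7) V = 16, T = 1; distinct — OK.
(8) Q + R = 3 + 3 = 6 — OK.
(9) W = 20, P = 3; 20 > 3 — OK.

No — constraints 1 and 4 are not satisfied.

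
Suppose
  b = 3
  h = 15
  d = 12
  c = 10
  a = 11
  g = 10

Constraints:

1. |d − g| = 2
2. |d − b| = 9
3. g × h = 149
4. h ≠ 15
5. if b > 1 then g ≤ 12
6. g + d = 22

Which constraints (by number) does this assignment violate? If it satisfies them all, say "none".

The assignment fails constraints 3 and 4.

1. |12 − 10| = 2  ✔
2. |12 − 3| = 9  ✔
3. g × h = 10 × 15 = 150, not 149  ✘
4. h = 15, but 15 is required to differ  ✘
5. b = 3 > 1, so we need g ≤ 12; g = 10 ≤ 12  ✔
6. g + d = 10 + 12 = 22  ✔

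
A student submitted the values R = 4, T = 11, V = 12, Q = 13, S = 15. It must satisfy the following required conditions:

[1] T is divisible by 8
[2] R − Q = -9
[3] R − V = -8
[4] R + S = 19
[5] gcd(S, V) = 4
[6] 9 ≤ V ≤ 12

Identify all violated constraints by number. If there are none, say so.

[1] 11 = 8×1 + 3, so 8 does not divide 11 — does not hold.
[2] R − Q = 4 − 13 = -9 — holds.
[3] R − V = 4 − 12 = -8 — holds.
[4] R + S = 4 + 15 = 19 — holds.
[5] gcd(15, 12) = 3, not 4 — does not hold.
[6] V = 12 lies in [9, 12] — holds.

Constraints 1 and 5 do not hold.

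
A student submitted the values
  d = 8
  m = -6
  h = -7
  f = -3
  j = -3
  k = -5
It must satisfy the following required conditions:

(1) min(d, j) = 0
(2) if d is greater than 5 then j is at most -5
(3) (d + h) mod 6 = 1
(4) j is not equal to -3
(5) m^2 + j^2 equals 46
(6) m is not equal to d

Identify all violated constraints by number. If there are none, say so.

No — constraints 1, 2, 4, and 5 are not satisfied.

(1) min(8, -3) = -3, not 0 — violated.
(2) d = 8 > 5, so we need j ≤ -5; but j = -3 > -5 — violated.
(3) d + h = 1; 1 mod 6 = 1 — satisfied.
(4) j = -3, but -3 is required to differ — violated.
(5) m^2 + j^2 = (-6)^2 + (-3)^2 = 36 + 9 = 45, not 46 — violated.
(6) m = -6, d = 8; distinct — satisfied.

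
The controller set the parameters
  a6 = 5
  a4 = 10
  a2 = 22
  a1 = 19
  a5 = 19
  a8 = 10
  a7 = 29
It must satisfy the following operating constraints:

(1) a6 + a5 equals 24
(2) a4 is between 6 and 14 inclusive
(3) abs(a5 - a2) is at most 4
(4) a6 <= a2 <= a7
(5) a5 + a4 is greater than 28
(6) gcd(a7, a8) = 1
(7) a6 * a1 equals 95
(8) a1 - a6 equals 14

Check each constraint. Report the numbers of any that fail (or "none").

All constraints are satisfied.

(1) a6 + a5 = 5 + 19 = 24 — OK.
(2) a4 = 10 lies in [6, 14] — OK.
(3) abs(19 - 22) = 3; 3 ≤ 4 — OK.
(4) values 5 <= 22 <= 29 — OK.
(5) a5 + a4 = 19 + 10 = 29; 29 > 28 — OK.
(6) gcd(29, 10) = 1 — OK.
(7) a6 * a1 = 5 * 19 = 95 — OK.
(8) a1 - a6 = 19 - 5 = 14 — OK.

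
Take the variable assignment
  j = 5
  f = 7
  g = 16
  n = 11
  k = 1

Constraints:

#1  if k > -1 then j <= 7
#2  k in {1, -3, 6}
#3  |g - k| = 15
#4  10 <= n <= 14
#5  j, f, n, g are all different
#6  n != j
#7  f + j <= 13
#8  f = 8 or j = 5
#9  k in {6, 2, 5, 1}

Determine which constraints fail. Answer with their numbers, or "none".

#1 k = 1 > -1, so we need j ≤ 7; j = 5 ≤ 7 — OK.
#2 k = 1 is in {1, -3, 6} — OK.
#3 |16 - 1| = 15 — OK.
#4 n = 11 lies in [10, 14] — OK.
#5 values 5, 7, 11, 16 are pairwise distinct — OK.
#6 n = 11, j = 5; distinct — OK.
#7 f + j = 7 + 5 = 12; 12 ≤ 13 — OK.
#8 f = 7 ≠ 8, but j = 5 = 5 (second disjunct) — OK.
#9 k = 1 is in {6, 2, 5, 1} — OK.

The assignment satisfies every constraint.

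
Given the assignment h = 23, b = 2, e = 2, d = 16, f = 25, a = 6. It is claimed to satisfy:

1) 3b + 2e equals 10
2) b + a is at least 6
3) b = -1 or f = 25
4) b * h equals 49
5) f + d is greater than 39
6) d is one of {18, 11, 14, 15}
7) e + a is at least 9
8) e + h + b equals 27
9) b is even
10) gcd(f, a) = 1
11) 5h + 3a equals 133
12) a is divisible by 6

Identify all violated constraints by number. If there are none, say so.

1) 3b + 2e = 3(2) + 2(2) = 10  yes
2) b + a = 2 + 6 = 8; 8 ≥ 6  yes
3) b = 2 ≠ -1, but f = 25 = 25 (second disjunct)  yes
4) b * h = 2 * 23 = 46, not 49  no
5) f + d = 25 + 16 = 41; 41 > 39  yes
6) d = 16 is not in {18, 11, 14, 15}  no
7) e + a = 2 + 6 = 8; 8 < 9, bound 9 not met  no
8) e + h + b = 2 + 23 + 2 = 27  yes
9) b = 2 is even  yes
10) gcd(25, 6) = 1  yes
11) 5h + 3a = 5(23) + 3(6) = 133  yes
12) 6 / 6 = 1, so 6 divides 6  yes

No — constraints 4, 6, 7 are not satisfied.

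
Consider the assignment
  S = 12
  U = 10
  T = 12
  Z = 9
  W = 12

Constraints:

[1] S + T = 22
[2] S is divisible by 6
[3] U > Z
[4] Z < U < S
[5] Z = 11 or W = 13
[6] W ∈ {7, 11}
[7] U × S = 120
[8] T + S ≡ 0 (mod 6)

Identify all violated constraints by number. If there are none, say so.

Constraints 1, 5, and 6 are violated.

[1] S + T = 12 + 12 = 24, not 22 — does not hold.
[2] 12 / 6 = 2, so 6 divides 12 — holds.
[3] U = 10, Z = 9; 10 > 9 — holds.
[4] values 9 < 10 < 12 — holds.
[5] Z = 9 ≠ 11 and W = 12 ≠ 13; both disjuncts false — does not hold.
[6] W = 12 is not in {7, 11} — does not hold.
[7] U × S = 10 × 12 = 120 — holds.
[8] T + S = 24; 24 mod 6 = 0 — holds.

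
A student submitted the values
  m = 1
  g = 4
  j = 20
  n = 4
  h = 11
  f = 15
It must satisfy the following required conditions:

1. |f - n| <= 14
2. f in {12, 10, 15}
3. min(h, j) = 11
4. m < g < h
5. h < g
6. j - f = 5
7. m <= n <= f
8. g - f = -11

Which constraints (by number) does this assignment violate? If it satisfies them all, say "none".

Constraint 5 does not hold.

1. |15 - 4| = 11; 11 ≤ 14 — OK.
2. f = 15 is in {12, 10, 15} — OK.
3. min(11, 20) = 11 — OK.
4. values 1 < 4 < 11 — OK.
5. h = 11, g = 4; 11 ≥ 4 (want <) — violated.
6. j - f = 20 - 15 = 5 — OK.
7. values 1 <= 4 <= 15 — OK.
8. g - f = 4 - 15 = -11 — OK.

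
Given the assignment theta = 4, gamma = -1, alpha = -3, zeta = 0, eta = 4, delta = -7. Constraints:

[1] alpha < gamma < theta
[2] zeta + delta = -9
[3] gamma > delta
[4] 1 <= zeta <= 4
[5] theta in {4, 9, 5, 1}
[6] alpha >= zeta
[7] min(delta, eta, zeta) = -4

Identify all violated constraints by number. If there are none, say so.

[1] values -3 < -1 < 4 — satisfied.
[2] zeta + delta = 0 + (-7) = -7, not -9 — violated.
[3] gamma = -1, delta = -7; -1 > -7 — satisfied.
[4] zeta = 0 is outside [1, 4] — violated.
[5] theta = 4 is in {4, 9, 5, 1} — satisfied.
[6] alpha = -3, zeta = 0; -3 < 0 (want ≥) — violated.
[7] min(-7, 4, 0) = -7, not -4 — violated.

The assignment fails constraints 2, 4, 6, 7.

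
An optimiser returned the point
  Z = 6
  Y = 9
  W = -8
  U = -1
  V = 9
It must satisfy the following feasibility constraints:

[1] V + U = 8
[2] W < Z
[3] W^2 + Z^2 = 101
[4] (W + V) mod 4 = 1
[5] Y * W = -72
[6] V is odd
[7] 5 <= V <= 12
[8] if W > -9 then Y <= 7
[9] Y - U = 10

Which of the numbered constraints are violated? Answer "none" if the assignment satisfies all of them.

The assignment fails constraints 3 and 8.

[1] V + U = 9 + (-1) = 8 — holds.
[2] W = -8, Z = 6; -8 < 6 — holds.
[3] W^2 + Z^2 = (-8)^2 + 6^2 = 64 + 36 = 100, not 101 — does not hold.
[4] W + V = 1; 1 mod 4 = 1 — holds.
[5] Y * W = 9 * (-8) = -72 — holds.
[6] V = 9 is odd — holds.
[7] V = 9 lies in [5, 12] — holds.
[8] W = -8 > -9, so we need Y ≤ 7; but Y = 9 > 7 — does not hold.
[9] Y - U = 9 - (-1) = 10 — holds.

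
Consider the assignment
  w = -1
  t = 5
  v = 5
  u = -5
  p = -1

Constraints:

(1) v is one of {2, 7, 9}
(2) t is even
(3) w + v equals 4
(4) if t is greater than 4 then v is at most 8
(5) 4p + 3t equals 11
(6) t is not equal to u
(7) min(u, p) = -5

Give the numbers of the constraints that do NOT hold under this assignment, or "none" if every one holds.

No — constraints 1, 2 are not satisfied.

(1) v = 5 is not in {2, 7, 9}  ✗
(2) t = 5 is odd  ✗
(3) w + v = -1 + 5 = 4  ✓
(4) t = 5 > 4, so we need v ≤ 8; v = 5 ≤ 8  ✓
(5) 4p + 3t = 4(-1) + 3(5) = 11  ✓
(6) t = 5, u = -5; distinct  ✓
(7) min(-5, -1) = -5  ✓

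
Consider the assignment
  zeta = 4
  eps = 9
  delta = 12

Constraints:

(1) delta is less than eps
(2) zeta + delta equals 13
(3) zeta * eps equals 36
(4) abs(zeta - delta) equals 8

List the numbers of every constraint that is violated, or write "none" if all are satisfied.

(1) delta = 12, eps = 9; 12 ≥ 9 (want <)  ✗
(2) zeta + delta = 4 + 12 = 16, not 13  ✗
(3) zeta * eps = 4 * 9 = 36  ✓
(4) abs(4 - 12) = 8  ✓

Violated: 1 and 2.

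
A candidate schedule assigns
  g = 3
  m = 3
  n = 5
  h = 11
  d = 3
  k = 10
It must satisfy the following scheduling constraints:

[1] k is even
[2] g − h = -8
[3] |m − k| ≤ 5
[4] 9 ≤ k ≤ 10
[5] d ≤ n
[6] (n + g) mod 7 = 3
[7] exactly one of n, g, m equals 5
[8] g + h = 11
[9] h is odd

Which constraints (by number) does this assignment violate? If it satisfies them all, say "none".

[1] k = 10 is even  holds
[2] g − h = 3 − 11 = -8  holds
[3] |3 − 10| = 7; 7 > 5, exceeds bound 5  fails
[4] k = 10 lies in [9, 10]  holds
[5] d = 3, n = 5; 3 ≤ 5  holds
[6] n + g = 8; 8 mod 7 = 1, not 3  fails
[7] n=5, g=3, m=3; 1 of them equals 5  holds
[8] g + h = 3 + 11 = 14, not 11  fails
[9] h = 11 is odd  holds

Constraints 3, 6, 8 are violated.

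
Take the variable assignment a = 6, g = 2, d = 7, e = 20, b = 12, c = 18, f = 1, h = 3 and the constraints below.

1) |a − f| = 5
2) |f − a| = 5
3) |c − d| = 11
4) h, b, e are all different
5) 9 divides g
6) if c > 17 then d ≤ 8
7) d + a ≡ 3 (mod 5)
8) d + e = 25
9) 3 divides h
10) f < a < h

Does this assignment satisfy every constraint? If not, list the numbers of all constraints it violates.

Violated: 5, 8, and 10.

1) |6 − 1| = 5 — satisfied.
2) |1 − 6| = 5 — satisfied.
3) |18 − 7| = 11 — satisfied.
4) values 3, 12, 20 are pairwise distinct — satisfied.
5) 2 = 9×0 + 2, so 9 does not divide 2 — violated.
6) c = 18 > 17, so we need d ≤ 8; d = 7 ≤ 8 — satisfied.
7) d + a = 13; 13 mod 5 = 3 — satisfied.
8) d + e = 7 + 20 = 27, not 25 — violated.
9) 3 / 3 = 1, so 3 divides 3 — satisfied.
10) values 1, 6, 3; a = 6 is not < h = 3 — violated.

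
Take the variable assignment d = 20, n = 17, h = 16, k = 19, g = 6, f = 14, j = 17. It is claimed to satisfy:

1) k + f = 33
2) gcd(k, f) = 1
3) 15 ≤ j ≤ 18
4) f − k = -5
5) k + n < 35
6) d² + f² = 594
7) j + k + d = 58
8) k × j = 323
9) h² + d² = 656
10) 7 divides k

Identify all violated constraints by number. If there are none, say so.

1) k + f = 19 + 14 = 33 — satisfied.
2) gcd(19, 14) = 1 — satisfied.
3) j = 17 lies in [15, 18] — satisfied.
4) f − k = 14 − 19 = -5 — satisfied.
5) k + n = 19 + 17 = 36; 36 ≥ 35, bound 35 not met — violated.
6) d² + f² = 20² + 14² = 400 + 196 = 596, not 594 — violated.
7) j + k + d = 17 + 19 + 20 = 56, not 58 — violated.
8) k × j = 19 × 17 = 323 — satisfied.
9) h² + d² = 16² + 20² = 256 + 400 = 656 — satisfied.
10) 19 = 7×2 + 5, so 7 does not divide 19 — violated.

Constraints 5, 6, 7, and 10 do not hold.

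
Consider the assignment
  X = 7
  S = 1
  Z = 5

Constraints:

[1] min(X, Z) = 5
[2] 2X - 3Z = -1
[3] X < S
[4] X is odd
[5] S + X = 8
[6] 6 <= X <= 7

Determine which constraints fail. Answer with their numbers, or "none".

Constraint 3 is violated.

[1] min(7, 5) = 5  OK
[2] 2X - 3Z = 2(7) - 3(5) = -1  OK
[3] X = 7, S = 1; 7 ≥ 1 (want <)  FAIL
[4] X = 7 is odd  OK
[5] S + X = 1 + 7 = 8  OK
[6] X = 7 lies in [6, 7]  OK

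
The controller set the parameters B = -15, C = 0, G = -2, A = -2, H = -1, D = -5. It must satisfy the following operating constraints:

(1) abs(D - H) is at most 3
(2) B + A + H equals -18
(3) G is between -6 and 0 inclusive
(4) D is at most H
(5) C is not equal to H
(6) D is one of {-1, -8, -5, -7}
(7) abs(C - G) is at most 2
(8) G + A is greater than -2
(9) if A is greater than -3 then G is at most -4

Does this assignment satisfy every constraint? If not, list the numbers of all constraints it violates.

Constraints 1, 8, 9 do not hold.

(1) abs(-5 - (-1)) = 4; 4 > 3, exceeds bound 3 — violated.
(2) B + A + H = -15 + (-2) + (-1) = -18 — OK.
(3) G = -2 lies in [-6, 0] — OK.
(4) D = -5, H = -1; -5 ≤ -1 — OK.
(5) C = 0, H = -1; distinct — OK.
(6) D = -5 is in {-1, -8, -5, -7} — OK.
(7) abs(0 - (-2)) = 2; 2 ≤ 2 — OK.
(8) G + A = -2 + (-2) = -4; -4 ≤ -2, bound -2 not met — violated.
(9) A = -2 > -3, so we need G ≤ -4; but G = -2 > -4 — violated.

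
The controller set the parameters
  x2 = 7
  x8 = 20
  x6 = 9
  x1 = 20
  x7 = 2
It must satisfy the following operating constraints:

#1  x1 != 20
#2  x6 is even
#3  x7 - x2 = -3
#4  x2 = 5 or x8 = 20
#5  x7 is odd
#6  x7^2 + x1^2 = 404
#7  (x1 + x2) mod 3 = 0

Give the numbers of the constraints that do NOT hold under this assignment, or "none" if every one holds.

Violated: 1, 2, 3, and 5.

#1 x1 = 20, but 20 is required to differ  no
#2 x6 = 9 is odd  no
#3 x7 - x2 = 2 - 7 = -5, not -3  no
#4 x2 = 7 ≠ 5, but x8 = 20 = 20 (second disjunct)  yes
#5 x7 = 2 is even  no
#6 x7^2 + x1^2 = 2^2 + 20^2 = 4 + 400 = 404  yes
#7 x1 + x2 = 27; 27 mod 3 = 0  yes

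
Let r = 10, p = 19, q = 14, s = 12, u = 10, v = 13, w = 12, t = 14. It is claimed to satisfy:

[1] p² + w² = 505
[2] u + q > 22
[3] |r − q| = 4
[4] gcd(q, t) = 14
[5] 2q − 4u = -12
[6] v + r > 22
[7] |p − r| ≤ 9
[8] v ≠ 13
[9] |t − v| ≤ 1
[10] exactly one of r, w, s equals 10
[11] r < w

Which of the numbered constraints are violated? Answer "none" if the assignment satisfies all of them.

[1] p² + w² = 19² + 12² = 361 + 144 = 505 — holds.
[2] u + q = 10 + 14 = 24; 24 > 22 — holds.
[3] |10 − 14| = 4 — holds.
[4] gcd(14, 14) = 14 — holds.
[5] 2q − 4u = 2(14) − 4(10) = -12 — holds.
[6] v + r = 13 + 10 = 23; 23 > 22 — holds.
[7] |19 − 10| = 9; 9 ≤ 9 — holds.
[8] v = 13, but 13 is required to differ — does not hold.
[9] |14 − 13| = 1; 1 ≤ 1 — holds.
[10] r=10, w=12, s=12; 1 of them equals 10 — holds.
[11] r = 10, w = 12; 10 < 12 — holds.

The assignment fails constraint 8.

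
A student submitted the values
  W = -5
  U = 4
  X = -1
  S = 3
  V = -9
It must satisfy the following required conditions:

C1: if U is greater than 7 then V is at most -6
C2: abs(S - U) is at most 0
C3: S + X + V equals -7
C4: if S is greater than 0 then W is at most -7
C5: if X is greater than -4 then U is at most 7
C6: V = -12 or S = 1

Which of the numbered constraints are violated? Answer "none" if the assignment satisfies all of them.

C1: U = 4, not > 7; antecedent false, conditional vacuously true  ✔
C2: abs(3 - 4) = 1; 1 > 0, exceeds bound 0  ✘
C3: S + X + V = 3 + (-1) + (-9) = -7  ✔
C4: S = 3 > 0, so we need W ≤ -7; but W = -5 > -7  ✘
C5: X = -1 > -4, so we need U ≤ 7; U = 4 ≤ 7  ✔
C6: V = -9 ≠ -12 and S = 3 ≠ 1; both disjuncts false  ✘

Constraints 2, 4, and 6 are violated.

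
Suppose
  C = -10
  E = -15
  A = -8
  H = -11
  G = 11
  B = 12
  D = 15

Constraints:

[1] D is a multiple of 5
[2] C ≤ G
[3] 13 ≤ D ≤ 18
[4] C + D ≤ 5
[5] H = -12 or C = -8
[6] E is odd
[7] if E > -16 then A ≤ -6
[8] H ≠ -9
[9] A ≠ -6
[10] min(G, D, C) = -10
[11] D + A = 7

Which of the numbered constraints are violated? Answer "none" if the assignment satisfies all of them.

[1] 15 / 5 = 3, so 5 divides 15 — OK.
[2] C = -10, G = 11; -10 ≤ 11 — OK.
[3] D = 15 lies in [13, 18] — OK.
[4] C + D = -10 + 15 = 5; 5 ≤ 5 — OK.
[5] H = -11 ≠ -12 and C = -10 ≠ -8; both disjuncts false — violated.
[6] E = -15 is odd — OK.
[7] E = -15 > -16, so we need A ≤ -6; A = -8 ≤ -6 — OK.
[8] H = -11, and -11 ≠ -9 — OK.
[9] A = -8, and -8 ≠ -6 — OK.
[10] min(11, 15, -10) = -10 — OK.
[11] D + A = 15 + (-8) = 7 — OK.

The assignment fails constraint 5.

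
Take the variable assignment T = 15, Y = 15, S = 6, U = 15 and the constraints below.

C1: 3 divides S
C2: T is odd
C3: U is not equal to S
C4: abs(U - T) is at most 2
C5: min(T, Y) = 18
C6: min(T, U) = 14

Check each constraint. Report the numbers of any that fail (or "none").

C1: 6 / 3 = 2, so 3 divides 6  true
C2: T = 15 is odd  true
C3: U = 15, S = 6; distinct  true
C4: abs(15 - 15) = 0; 0 ≤ 2  true
C5: min(15, 15) = 15, not 18  false
C6: min(15, 15) = 15, not 14  false

Violated: 5 and 6.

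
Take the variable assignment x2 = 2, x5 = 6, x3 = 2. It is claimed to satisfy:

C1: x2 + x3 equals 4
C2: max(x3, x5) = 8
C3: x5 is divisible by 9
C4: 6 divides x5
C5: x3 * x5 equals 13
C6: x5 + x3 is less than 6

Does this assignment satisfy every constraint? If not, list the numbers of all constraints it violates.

C1: x2 + x3 = 2 + 2 = 4 — holds.
C2: max(2, 6) = 6, not 8 — does not hold.
C3: 6 = 9*0 + 6, so 9 does not divide 6 — does not hold.
C4: 6 / 6 = 1, so 6 divides 6 — holds.
C5: x3 * x5 = 2 * 6 = 12, not 13 — does not hold.
C6: x5 + x3 = 6 + 2 = 8; 8 ≥ 6, bound 6 not met — does not hold.

No — constraints 2, 3, 5, and 6 are not satisfied.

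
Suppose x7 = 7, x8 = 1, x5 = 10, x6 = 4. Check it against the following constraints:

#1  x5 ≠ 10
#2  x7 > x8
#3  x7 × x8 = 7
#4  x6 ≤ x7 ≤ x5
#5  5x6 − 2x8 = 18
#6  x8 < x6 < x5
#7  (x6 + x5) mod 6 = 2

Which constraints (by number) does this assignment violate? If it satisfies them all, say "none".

Violated: 1.

#1 x5 = 10, but 10 is required to differ  false
#2 x7 = 7, x8 = 1; 7 > 1  true
#3 x7 × x8 = 7 × 1 = 7  true
#4 values 4 ≤ 7 ≤ 10  true
#5 5x6 − 2x8 = 5(4) − 2(1) = 18  true
#6 values 1 < 4 < 10  true
#7 x6 + x5 = 14; 14 mod 6 = 2  true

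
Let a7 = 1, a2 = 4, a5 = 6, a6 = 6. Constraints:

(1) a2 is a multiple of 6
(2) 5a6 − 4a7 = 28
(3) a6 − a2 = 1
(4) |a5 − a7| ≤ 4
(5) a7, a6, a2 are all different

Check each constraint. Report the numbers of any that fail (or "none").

Constraints 1, 2, 3, and 4 are violated.

(1) 4 = 6×0 + 4, so 6 does not divide 4  FAIL
(2) 5a6 − 4a7 = 5(6) − 4(1) = 26, not 28  FAIL
(3) a6 − a2 = 6 − 4 = 2, not 1  FAIL
(4) |6 − 1| = 5; 5 > 4, exceeds bound 4  FAIL
(5) values 1, 6, 4 are pairwise distinct  OK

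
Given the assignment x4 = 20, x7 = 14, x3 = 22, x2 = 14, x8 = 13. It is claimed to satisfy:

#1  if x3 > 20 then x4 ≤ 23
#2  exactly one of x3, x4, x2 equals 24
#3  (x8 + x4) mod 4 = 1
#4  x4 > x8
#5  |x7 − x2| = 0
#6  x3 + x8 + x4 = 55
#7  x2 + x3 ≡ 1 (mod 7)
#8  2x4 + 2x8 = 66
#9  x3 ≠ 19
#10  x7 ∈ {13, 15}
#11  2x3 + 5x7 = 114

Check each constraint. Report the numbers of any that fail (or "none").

#1 x3 = 22 > 20, so we need x4 ≤ 23; x4 = 20 ≤ 23 — holds.
#2 x3=22, x4=20, x2=14; 0 of them equal 24, not exactly one — does not hold.
#3 x8 + x4 = 33; 33 mod 4 = 1 — holds.
#4 x4 = 20, x8 = 13; 20 > 13 — holds.
#5 |14 − 14| = 0 — holds.
#6 x3 + x8 + x4 = 22 + 13 + 20 = 55 — holds.
#7 x2 + x3 = 36; 36 mod 7 = 1 — holds.
#8 2x4 + 2x8 = 2(20) + 2(13) = 66 — holds.
#9 x3 = 22, and 22 ≠ 19 — holds.
#10 x7 = 14 is not in {13, 15} — does not hold.
#11 2x3 + 5x7 = 2(22) + 5(14) = 114 — holds.

The assignment fails constraints 2 and 10.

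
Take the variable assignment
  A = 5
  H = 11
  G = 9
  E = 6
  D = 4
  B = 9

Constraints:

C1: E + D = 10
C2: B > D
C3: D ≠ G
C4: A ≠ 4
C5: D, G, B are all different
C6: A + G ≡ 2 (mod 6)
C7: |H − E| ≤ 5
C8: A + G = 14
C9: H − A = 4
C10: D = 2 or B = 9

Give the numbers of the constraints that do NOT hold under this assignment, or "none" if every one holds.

Violated: 5, 9.

C1: E + D = 6 + 4 = 10 — OK.
C2: B = 9, D = 4; 9 > 4 — OK.
C3: D = 4, G = 9; distinct — OK.
C4: A = 5, and 5 ≠ 4 — OK.
C5: G = B = 9, not all different — violated.
C6: A + G = 14; 14 mod 6 = 2 — OK.
C7: |11 − 6| = 5; 5 ≤ 5 — OK.
C8: A + G = 5 + 9 = 14 — OK.
C9: H − A = 11 − 5 = 6, not 4 — violated.
C10: D = 4 ≠ 2, but B = 9 = 9 (second disjunct) — OK.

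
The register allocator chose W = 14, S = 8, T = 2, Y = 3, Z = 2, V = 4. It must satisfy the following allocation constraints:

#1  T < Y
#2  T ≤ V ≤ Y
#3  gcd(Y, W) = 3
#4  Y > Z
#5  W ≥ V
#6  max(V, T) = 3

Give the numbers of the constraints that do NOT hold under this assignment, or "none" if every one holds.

The assignment fails constraints 2, 3, and 6.

#1 T = 2, Y = 3; 2 < 3  true
#2 values 2, 4, 3; V = 4 is not ≤ Y = 3  false
#3 gcd(3, 14) = 1, not 3  false
#4 Y = 3, Z = 2; 3 > 2  true
#5 W = 14, V = 4; 14 ≥ 4  true
#6 max(4, 2) = 4, not 3  false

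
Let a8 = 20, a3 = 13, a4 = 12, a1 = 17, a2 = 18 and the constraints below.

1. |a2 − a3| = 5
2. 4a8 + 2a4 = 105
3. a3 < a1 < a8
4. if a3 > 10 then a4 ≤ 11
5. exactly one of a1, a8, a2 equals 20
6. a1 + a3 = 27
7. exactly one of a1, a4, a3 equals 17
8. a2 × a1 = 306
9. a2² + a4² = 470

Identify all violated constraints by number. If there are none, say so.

No — constraints 2, 4, 6, 9 are not satisfied.

1. |18 − 13| = 5  ✓
2. 4a8 + 2a4 = 4(20) + 2(12) = 104, not 105  ✗
3. values 13 < 17 < 20  ✓
4. a3 = 13 > 10, so we need a4 ≤ 11; but a4 = 12 > 11  ✗
5. a1=17, a8=20, a2=18; 1 of them equals 20  ✓
6. a1 + a3 = 17 + 13 = 30, not 27  ✗
7. a1=17, a4=12, a3=13; 1 of them equals 17  ✓
8. a2 × a1 = 18 × 17 = 306  ✓
9. a2² + a4² = 18² + 12² = 324 + 144 = 468, not 470  ✗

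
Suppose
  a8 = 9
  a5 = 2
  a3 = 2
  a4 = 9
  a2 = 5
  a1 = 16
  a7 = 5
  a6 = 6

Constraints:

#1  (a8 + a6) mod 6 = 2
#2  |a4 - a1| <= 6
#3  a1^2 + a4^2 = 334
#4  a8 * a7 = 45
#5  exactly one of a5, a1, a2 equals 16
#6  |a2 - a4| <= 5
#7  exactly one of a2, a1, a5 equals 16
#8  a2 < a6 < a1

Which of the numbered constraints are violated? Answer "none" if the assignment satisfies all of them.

#1 a8 + a6 = 15; 15 mod 6 = 3, not 2  ✗
#2 |9 - 16| = 7; 7 > 6, exceeds bound 6  ✗
#3 a1^2 + a4^2 = 16^2 + 9^2 = 256 + 81 = 337, not 334  ✗
#4 a8 * a7 = 9 * 5 = 45  ✓
#5 a5=2, a1=16, a2=5; 1 of them equals 16  ✓
#6 |5 - 9| = 4; 4 ≤ 5  ✓
#7 a2=5, a1=16, a5=2; 1 of them equals 16  ✓
#8 values 5 < 6 < 16  ✓

No — constraints 1, 2, and 3 are not satisfied.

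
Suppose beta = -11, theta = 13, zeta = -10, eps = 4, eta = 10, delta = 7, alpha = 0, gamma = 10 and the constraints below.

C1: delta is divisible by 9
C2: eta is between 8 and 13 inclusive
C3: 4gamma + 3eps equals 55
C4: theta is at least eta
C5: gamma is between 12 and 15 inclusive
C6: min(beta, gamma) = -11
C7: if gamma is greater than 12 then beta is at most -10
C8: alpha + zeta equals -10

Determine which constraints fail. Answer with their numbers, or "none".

Constraints 1, 3, and 5 are violated.

C1: 7 = 9*0 + 7, so 9 does not divide 7  false
C2: eta = 10 lies in [8, 13]  true
C3: 4gamma + 3eps = 4(10) + 3(4) = 52, not 55  false
C4: theta = 13, eta = 10; 13 ≥ 10  true
C5: gamma = 10 is outside [12, 15]  false
C6: min(-11, 10) = -11  true
C7: gamma = 10, not > 12; antecedent false, conditional vacuously true  true
C8: alpha + zeta = 0 + (-10) = -10  true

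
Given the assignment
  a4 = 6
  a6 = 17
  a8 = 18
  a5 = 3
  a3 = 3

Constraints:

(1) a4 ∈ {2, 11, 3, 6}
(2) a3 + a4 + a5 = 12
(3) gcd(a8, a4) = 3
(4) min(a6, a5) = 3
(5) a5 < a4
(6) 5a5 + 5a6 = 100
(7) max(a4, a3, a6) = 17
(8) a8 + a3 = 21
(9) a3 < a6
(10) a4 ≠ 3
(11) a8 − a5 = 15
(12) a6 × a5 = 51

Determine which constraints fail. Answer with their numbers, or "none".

(1) a4 = 6 is in {2, 11, 3, 6} — OK.
(2) a3 + a4 + a5 = 3 + 6 + 3 = 12 — OK.
(3) gcd(18, 6) = 6, not 3 — violated.
(4) min(17, 3) = 3 — OK.
(5) a5 = 3, a4 = 6; 3 < 6 — OK.
(6) 5a5 + 5a6 = 5(3) + 5(17) = 100 — OK.
(7) max(6, 3, 17) = 17 — OK.
(8) a8 + a3 = 18 + 3 = 21 — OK.
(9) a3 = 3, a6 = 17; 3 < 17 — OK.
(10) a4 = 6, and 6 ≠ 3 — OK.
(11) a8 − a5 = 18 − 3 = 15 — OK.
(12) a6 × a5 = 17 × 3 = 51 — OK.

Constraint 3 is violated.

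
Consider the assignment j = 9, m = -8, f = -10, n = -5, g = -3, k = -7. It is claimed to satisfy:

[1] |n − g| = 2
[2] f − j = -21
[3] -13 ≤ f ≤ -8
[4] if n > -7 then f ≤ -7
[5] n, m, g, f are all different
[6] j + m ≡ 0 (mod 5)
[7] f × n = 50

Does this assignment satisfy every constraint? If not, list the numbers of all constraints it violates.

Constraints 2, 6 are violated.

[1] |-5 − (-3)| = 2 — satisfied.
[2] f − j = -10 − 9 = -19, not -21 — violated.
[3] f = -10 lies in [-13, -8] — satisfied.
[4] n = -5 > -7, so we need f ≤ -7; f = -10 ≤ -7 — satisfied.
[5] values -5, -8, -3, -10 are pairwise distinct — satisfied.
[6] j + m = 1; 1 mod 5 = 1, not 0 — violated.
[7] f × n = -10 × (-5) = 50 — satisfied.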